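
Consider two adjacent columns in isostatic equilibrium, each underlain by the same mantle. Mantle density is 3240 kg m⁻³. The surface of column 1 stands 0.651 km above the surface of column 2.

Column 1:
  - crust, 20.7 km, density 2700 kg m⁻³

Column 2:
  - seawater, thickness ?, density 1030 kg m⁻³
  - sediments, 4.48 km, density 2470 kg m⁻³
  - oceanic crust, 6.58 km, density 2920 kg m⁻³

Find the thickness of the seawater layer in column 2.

1.59 km

Take the compensation level at the base of the deeper column (depth z_c below the surface of column 1) and equate Σ ρ_i t_i down to z_c; mantle fills any gap and the z_c terms cancel.
Column 1: 20.7×2700 + (z_c − 20.7)×3240
Column 2: 0.651×0 + x×1030 + 4.48×2470 + 6.58×2920 + (z_c − 0.651 − 11.06 − x)×3240
The z_c×3240 term appears on both sides and cancels. Collect the known terms of each column as K = Σ(ρt)_known − 3240 × (depth of known layers): K_1 = 55890 − 3240×20.7 = −11178; K_2 = 30279.2 − 3240×(0.651 + 11.06) = −7664.44.
Balance: K_1 = K_2 − x×(3240 − 1030), so x = (K_2 − K_1)/(3240 − 1030) = 3513.56/2210 = 1.59 km.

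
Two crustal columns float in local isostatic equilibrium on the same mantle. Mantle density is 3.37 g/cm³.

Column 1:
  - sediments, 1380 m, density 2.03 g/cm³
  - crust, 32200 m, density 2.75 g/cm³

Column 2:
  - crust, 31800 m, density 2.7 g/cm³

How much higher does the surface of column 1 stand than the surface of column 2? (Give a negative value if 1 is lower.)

151 m

For any compensation level in the mantle, the mantle terms cancel and isostasy reduces to e = (Σt_1 − Σt_2) − (Σ(ρt)_1 − Σ(ρt)_2) / ρ_m.
Σt_1 = 33580 m; Σt_2 = 31800 m; Σ(ρt)_1 = 91351.4; Σ(ρt)_2 = 85860 (in m·g/cm³).
e = (33580 − 31800) − (91351.4 − 85860) / 3.37 = 151 m.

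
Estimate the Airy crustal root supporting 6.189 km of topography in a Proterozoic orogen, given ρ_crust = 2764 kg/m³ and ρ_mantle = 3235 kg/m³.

Isostatic balance requires: the weight of the topography is balanced by the buoyancy of the root, ρ_c h = (ρ_m − ρ_c) r.
r = h · ρ_c / (ρ_m − ρ_c) = 6.189 km × 2764 / (3235 − 2764) = 36.3 km.

36.3 km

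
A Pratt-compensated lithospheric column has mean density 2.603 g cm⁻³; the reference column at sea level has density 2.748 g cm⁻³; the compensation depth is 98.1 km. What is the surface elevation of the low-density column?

5.46 km

ρ_ref D = ρ (D + h) → h = D (ρ_ref − ρ)/ρ.
h = 98.1 km × (2.748 − 2.603)/2.603 = 5.46 km.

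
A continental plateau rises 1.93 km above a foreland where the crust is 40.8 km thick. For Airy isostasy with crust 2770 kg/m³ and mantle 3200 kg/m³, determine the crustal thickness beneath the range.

Root depth r = h ρ_c / (ρ_m − ρ_c) = 1.93 km × 2770 / 430 = 12.43 km.
Total thickness = T + h + r = 40.8 km + 1.93 km + 12.43 km = 55.2 km.

55.2 km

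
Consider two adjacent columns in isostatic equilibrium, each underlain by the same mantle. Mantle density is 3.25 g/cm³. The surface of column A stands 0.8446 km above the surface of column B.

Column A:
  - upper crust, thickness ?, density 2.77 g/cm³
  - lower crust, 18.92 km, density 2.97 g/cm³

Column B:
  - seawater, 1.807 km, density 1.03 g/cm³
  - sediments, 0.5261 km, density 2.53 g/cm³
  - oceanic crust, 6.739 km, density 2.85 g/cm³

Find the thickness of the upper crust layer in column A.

Take the compensation level at the base of the deeper column (depth z_c below the surface of column A) and equate Σ ρ_i t_i down to z_c; mantle fills any gap and the z_c terms cancel.
Column A: x×2.77 + 18.92×2.97 + (z_c − 18.92 − x)×3.25
Column B: 0.8446×0 + 1.807×1.03 + 0.5261×2.53 + 6.739×2.85 + (z_c − 0.8446 − 9.0721)×3.25
The z_c×3.25 term appears on both sides and cancels. Collect the known terms of each column as K = Σ(ρt)_known − 3.25 × (depth of known layers): K_A = 56.1924 − 3.25×18.92 = −5.2976; K_B = 22.398393 − 3.25×(0.8446 + 9.0721) = −9.830882.
Balance: K_A − x×(3.25 − 2.77) = K_B, so x = (K_A − K_B)/(3.25 − 2.77) = 4.53328/0.48 = 9.44 km.

9.44 km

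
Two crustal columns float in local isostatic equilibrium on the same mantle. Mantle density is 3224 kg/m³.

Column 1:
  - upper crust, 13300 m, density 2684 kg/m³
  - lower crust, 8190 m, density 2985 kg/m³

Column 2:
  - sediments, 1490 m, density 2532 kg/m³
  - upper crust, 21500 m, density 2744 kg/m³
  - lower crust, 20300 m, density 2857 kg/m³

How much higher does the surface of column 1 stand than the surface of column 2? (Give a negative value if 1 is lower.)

For any compensation level in the mantle, the mantle terms cancel and isostasy reduces to e = (Σt_1 − Σt_2) − (Σ(ρt)_1 − Σ(ρt)_2) / ρ_m.
Σt_1 = 21490 m; Σt_2 = 43290 m; Σ(ρt)_1 = 60144350; Σ(ρt)_2 = 120765780 (in m·kg/m³).
e = (21490 − 43290) − (60144350 − 120765780) / 3224 = −3000 m.

−3000 m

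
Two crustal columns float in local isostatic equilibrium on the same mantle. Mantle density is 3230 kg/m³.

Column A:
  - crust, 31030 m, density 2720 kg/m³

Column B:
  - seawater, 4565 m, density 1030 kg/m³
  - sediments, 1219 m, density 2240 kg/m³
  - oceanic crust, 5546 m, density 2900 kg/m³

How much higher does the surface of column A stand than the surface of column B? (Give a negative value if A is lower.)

For any compensation level in the mantle, the mantle terms cancel and isostasy reduces to e = (Σt_A − Σt_B) − (Σ(ρt)_A − Σ(ρt)_B) / ρ_m.
Σt_A = 31030 m; Σt_B = 11330 m; Σ(ρt)_A = 84401600; Σ(ρt)_B = 23515910 (in m·kg/m³).
e = (31030 − 11330) − (84401600 − 23515910) / 3230 = 850 m.

850 m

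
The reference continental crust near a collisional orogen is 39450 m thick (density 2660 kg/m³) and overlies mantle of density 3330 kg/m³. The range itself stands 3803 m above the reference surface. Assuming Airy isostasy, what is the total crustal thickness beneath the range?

Root depth r = h ρ_c / (ρ_m − ρ_c) = 3803 m × 2660 / 670 = 15100 m.
Total thickness = T + h + r = 39450 m + 3803 m + 15100 m = 58400 m.

58400 m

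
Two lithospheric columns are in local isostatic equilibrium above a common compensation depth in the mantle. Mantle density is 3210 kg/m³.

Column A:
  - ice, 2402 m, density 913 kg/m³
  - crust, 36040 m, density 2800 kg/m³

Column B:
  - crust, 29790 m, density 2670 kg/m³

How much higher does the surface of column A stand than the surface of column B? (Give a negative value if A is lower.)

1310 m

For any compensation level in the mantle, the mantle terms cancel and isostasy reduces to e = (Σt_A − Σt_B) − (Σ(ρt)_A − Σ(ρt)_B) / ρ_m.
Σt_A = 38442 m; Σt_B = 29790 m; Σ(ρt)_A = 103105026; Σ(ρt)_B = 79539300 (in m·kg/m³).
e = (38442 − 29790) − (103105026 − 79539300) / 3210 = 1310 m.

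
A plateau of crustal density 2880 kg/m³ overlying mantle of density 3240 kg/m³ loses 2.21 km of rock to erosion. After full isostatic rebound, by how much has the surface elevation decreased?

Rebound u = e ρ_c/ρ_m = 2.21 km × 2880/3240 = 1.964 km.
Net surface drop = e − u = 2.21 km − 1.964 km = e (ρ_m − ρ_c)/ρ_m = 0.246 km.

0.246 km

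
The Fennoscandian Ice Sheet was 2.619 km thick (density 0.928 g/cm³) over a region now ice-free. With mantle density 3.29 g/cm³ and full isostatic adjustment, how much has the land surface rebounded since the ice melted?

0.739 km

Removing the load lets mantle flow back in; uplift u satisfies ρ_ice t = ρ_m u.
u = t ρ_ice/ρ_m = 2.619 km × 0.928/3.29 = 0.739 km.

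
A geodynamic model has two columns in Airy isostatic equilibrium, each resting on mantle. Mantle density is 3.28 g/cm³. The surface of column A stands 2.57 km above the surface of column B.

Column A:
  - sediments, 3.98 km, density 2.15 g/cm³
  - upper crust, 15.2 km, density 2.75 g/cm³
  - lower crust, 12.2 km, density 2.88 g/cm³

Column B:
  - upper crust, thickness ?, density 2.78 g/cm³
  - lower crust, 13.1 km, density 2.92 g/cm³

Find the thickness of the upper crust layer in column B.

8.58 km

Take the compensation level at the base of the deeper column (depth z_c below the surface of column A) and equate Σ ρ_i t_i down to z_c; mantle fills any gap and the z_c terms cancel.
Column A: 3.98×2.15 + 15.2×2.75 + 12.2×2.88 + (z_c − 31.38)×3.28
Column B: 2.57×0 + x×2.78 + 13.1×2.92 + (z_c − 2.57 − 13.1 − x)×3.28
The z_c×3.28 term appears on both sides and cancels. Collect the known terms of each column as K = Σ(ρt)_known − 3.28 × (depth of known layers): K_A = 85.493 − 3.28×31.38 = −17.4334; K_B = 38.252 − 3.28×(2.57 + 13.1) = −13.1456.
Balance: K_A = K_B − x×(3.28 − 2.78), so x = (K_B − K_A)/(3.28 − 2.78) = 4.2878/0.5 = 8.58 km.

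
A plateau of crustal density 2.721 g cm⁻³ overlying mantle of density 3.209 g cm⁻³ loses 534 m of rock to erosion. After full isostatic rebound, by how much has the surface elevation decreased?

81.2 m

Rebound u = e ρ_c/ρ_m = 534 m × 2.721/3.209 = 452.8 m.
Net surface drop = e − u = 534 m − 452.8 m = e (ρ_m − ρ_c)/ρ_m = 81.2 m.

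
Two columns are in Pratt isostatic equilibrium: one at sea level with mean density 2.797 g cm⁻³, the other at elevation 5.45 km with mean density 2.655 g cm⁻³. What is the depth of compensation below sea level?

102 km

ρ_ref D = ρ (D + h) → D (ρ_ref − ρ) = ρ h.
D = ρ h/(ρ_ref − ρ) = 2.655 × 5.45 km/(2.797 − 2.655) = 102 km.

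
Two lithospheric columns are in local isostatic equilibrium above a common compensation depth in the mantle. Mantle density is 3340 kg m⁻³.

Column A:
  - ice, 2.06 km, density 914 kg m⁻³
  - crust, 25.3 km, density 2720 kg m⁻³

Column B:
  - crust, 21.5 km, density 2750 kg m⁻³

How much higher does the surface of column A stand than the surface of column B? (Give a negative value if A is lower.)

2.39 km

For any compensation level in the mantle, the mantle terms cancel and isostasy reduces to e = (Σt_A − Σt_B) − (Σ(ρt)_A − Σ(ρt)_B) / ρ_m.
Σt_A = 27.36 km; Σt_B = 21.5 km; Σ(ρt)_A = 70698.84; Σ(ρt)_B = 59125 (in km·kg m⁻³).
e = (27.36 − 21.5) − (70698.84 − 59125) / 3340 = 2.39 km.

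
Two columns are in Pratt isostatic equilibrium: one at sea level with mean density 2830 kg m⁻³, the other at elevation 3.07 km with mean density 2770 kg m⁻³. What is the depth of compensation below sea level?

ρ_ref D = ρ (D + h) → D (ρ_ref − ρ) = ρ h.
D = ρ h/(ρ_ref − ρ) = 2770 × 3.07 km/(2830 − 2770) = 142 km.

142 km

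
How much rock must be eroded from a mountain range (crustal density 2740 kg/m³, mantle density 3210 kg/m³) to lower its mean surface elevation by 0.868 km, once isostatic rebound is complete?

5.93 km

Net drop Δ = e − u = e − e ρ_c/ρ_m = e (ρ_m − ρ_c)/ρ_m.
e = Δ ρ_m/(ρ_m − ρ_c) = 0.868 km × 3210/470 = 5.93 km.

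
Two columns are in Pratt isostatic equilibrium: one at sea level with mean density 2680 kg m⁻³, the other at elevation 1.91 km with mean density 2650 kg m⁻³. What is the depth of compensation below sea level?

ρ_ref D = ρ (D + h) → D (ρ_ref − ρ) = ρ h.
D = ρ h/(ρ_ref − ρ) = 2650 × 1.91 km/(2680 − 2650) = 169 km.

169 km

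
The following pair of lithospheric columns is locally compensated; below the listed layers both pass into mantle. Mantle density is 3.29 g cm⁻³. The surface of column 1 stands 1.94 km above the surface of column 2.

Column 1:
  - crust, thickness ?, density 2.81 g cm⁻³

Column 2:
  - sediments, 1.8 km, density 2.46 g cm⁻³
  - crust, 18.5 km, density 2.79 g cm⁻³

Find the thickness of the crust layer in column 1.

35.7 km

Take the compensation level at the base of the deeper column (depth z_c below the surface of column 1) and equate Σ ρ_i t_i down to z_c; mantle fills any gap and the z_c terms cancel.
Column 1: x×2.81 + (z_c − 0 − x)×3.29
Column 2: 1.94×0 + 1.8×2.46 + 18.5×2.79 + (z_c − 1.94 − 20.3)×3.29
The z_c×3.29 term appears on both sides and cancels. Collect the known terms of each column as K = Σ(ρt)_known − 3.29 × (depth of known layers): K_1 = 0 − 3.29×0 = 0; K_2 = 56.043 − 3.29×(1.94 + 20.3) = −17.1266.
Balance: K_1 − x×(3.29 − 2.81) = K_2, so x = (K_1 − K_2)/(3.29 − 2.81) = 17.1266/0.48 = 35.7 km.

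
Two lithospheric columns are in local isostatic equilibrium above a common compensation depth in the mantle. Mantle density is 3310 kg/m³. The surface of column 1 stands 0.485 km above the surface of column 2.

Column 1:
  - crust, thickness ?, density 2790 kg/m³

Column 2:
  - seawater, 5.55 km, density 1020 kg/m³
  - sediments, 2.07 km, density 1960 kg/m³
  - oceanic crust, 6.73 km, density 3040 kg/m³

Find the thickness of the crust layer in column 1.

Take the compensation level at the base of the deeper column (depth z_c below the surface of column 1) and equate Σ ρ_i t_i down to z_c; mantle fills any gap and the z_c terms cancel.
Column 1: x×2790 + (z_c − 0 − x)×3310
Column 2: 0.485×0 + 5.55×1020 + 2.07×1960 + 6.73×3040 + (z_c − 0.485 − 14.35)×3310
The z_c×3310 term appears on both sides and cancels. Collect the known terms of each column as K = Σ(ρt)_known − 3310 × (depth of known layers): K_1 = 0 − 3310×0 = 0; K_2 = 30177.4 − 3310×(0.485 + 14.35) = −18926.45.
Balance: K_1 − x×(3310 − 2790) = K_2, so x = (K_1 − K_2)/(3310 − 2790) = 18926.5/520 = 36.4 km.

36.4 km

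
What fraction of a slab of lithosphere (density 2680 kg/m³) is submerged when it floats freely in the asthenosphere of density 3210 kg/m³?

Submerged fraction = ρ_obj/ρ_fluid = 2680/3210 = 83.5%.

83.5%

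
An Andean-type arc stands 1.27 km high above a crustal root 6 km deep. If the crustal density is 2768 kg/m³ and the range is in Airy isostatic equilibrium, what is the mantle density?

Airy balance: ρ_c h = (ρ_m − ρ_c) r → ρ_m = ρ_c (1 + h/r).
ρ_m = 2768 × (1 + 1.27 km/6 km) = 3350 kg/m³.

3350 kg/m³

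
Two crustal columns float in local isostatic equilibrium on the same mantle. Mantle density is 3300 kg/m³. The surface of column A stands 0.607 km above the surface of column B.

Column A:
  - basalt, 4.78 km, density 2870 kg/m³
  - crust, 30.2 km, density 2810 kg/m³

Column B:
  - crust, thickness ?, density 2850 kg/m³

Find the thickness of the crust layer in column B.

33 km

Take the compensation level at the base of the deeper column (depth z_c below the surface of column A) and equate Σ ρ_i t_i down to z_c; mantle fills any gap and the z_c terms cancel.
Column A: 4.78×2870 + 30.2×2810 + (z_c − 34.98)×3300
Column B: 0.607×0 + x×2850 + (z_c − 0.607 − 0 − x)×3300
The z_c×3300 term appears on both sides and cancels. Collect the known terms of each column as K = Σ(ρt)_known − 3300 × (depth of known layers): K_A = 98580.6 − 3300×34.98 = −16853.4; K_B = 0 − 3300×(0.607 + 0) = −2003.1.
Balance: K_A = K_B − x×(3300 − 2850), so x = (K_B − K_A)/(3300 − 2850) = 14850.3/450 = 33 km.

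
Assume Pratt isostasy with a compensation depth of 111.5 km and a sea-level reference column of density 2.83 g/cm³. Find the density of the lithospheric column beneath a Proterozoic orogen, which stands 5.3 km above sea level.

Pratt balance: ρ_ref D = ρ (D + h).
ρ = ρ_ref D/(D + h) = 2.83 × 111.5 km/(111.5 km + 5.3 km) = 2.7 g/cm³.

2.7 g/cm³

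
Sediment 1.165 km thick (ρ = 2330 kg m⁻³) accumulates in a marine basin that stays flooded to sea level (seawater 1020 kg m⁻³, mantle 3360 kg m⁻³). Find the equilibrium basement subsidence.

0.652 km

Submarine loading: the sediment displaces seawater, and the subsidence is in turn flooded, so s (ρ_m − ρ_w) = t (ρ_sed − ρ_w).
s = 1.165 km × (2330 − 1020) / (3360 − 1020) = 0.652 km.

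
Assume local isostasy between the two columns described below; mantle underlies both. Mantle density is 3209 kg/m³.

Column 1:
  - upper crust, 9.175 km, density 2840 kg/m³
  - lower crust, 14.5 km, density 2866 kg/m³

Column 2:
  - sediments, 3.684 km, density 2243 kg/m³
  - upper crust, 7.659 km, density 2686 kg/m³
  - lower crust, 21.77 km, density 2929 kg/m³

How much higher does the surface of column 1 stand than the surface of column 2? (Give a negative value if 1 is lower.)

−1.65 km

For any compensation level in the mantle, the mantle terms cancel and isostasy reduces to e = (Σt_1 − Σt_2) − (Σ(ρt)_1 − Σ(ρt)_2) / ρ_m.
Σt_1 = 23.675 km; Σt_2 = 33.113 km; Σ(ρt)_1 = 67614; Σ(ρt)_2 = 92599.616 (in km·kg/m³).
e = (23.675 − 33.113) − (67614 − 92599.616) / 3209 = −1.65 km.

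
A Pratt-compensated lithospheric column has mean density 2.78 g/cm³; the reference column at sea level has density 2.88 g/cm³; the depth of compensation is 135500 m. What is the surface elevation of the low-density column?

4870 m

ρ_ref D = ρ (D + h) → h = D (ρ_ref − ρ)/ρ.
h = 135500 m × (2.88 − 2.78)/2.78 = 4870 m.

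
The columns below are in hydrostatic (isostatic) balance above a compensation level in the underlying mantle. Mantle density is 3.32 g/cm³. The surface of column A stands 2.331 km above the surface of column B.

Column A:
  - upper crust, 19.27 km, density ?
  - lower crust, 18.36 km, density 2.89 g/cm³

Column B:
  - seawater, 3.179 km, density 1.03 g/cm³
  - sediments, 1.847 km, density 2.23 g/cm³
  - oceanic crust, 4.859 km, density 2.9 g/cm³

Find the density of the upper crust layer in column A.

Take the compensation level at the base of the deeper column (depth z_c below the surface of column A) and equate Σ ρ_i t_i down to z_c; mantle fills any gap and the z_c terms cancel.
Column A: 19.27×ρ + 18.36×2.89 + (z_c − 37.63)×3.32
Column B: 2.331×0 + 3.179×1.03 + 1.847×2.23 + 4.859×2.9 + (z_c − 2.331 − 9.885)×3.32
The z_c×3.32 term appears on both sides and cancels. Collect the known terms of each column as K = Σ(ρt)_known − 3.32 × (depth of known layers): K_A = 53.0604 − 3.32×37.63 = −71.8712; K_B = 21.48428 − 3.32×(2.331 + 9.885) = −19.07284.
Balance: K_A + 19.27×ρ = K_B, so ρ = (K_B − K_A)/19.27 = 52.7984/19.27 = 2.74 g/cm³.

2.74 g/cm³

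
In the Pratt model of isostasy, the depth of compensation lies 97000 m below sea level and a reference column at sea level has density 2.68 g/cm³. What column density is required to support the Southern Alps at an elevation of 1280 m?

Pratt balance: ρ_ref D = ρ (D + h).
ρ = ρ_ref D/(D + h) = 2.68 × 97000 m/(97000 m + 1280 m) = 2.65 g/cm³.

2.65 g/cm³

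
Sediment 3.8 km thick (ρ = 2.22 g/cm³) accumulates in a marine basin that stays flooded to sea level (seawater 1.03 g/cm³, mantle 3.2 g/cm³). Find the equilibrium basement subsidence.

2.08 km

Submarine loading: the sediment displaces seawater, and the subsidence is in turn flooded, so s (ρ_m − ρ_w) = t (ρ_sed − ρ_w).
s = 3.8 km × (2.22 − 1.03) / (3.2 − 1.03) = 2.08 km.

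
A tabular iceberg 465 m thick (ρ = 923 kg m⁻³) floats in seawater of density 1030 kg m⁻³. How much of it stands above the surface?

48.3 m

Floating equilibrium: submerged depth d = t ρ_obj/ρ_fluid = 465 m × 923/1030 = 416.7 m.
Freeboard = t − d = 465 m − 416.7 m = 48.3 m.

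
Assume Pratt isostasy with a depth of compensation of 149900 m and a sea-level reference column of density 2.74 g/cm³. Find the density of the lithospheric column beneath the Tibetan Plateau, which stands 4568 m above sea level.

2.66 g/cm³

Pratt balance: ρ_ref D = ρ (D + h).
ρ = ρ_ref D/(D + h) = 2.74 × 149900 m/(149900 m + 4568 m) = 2.66 g/cm³.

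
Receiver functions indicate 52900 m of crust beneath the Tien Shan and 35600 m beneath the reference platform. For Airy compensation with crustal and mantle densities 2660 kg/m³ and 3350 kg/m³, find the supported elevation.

3560 m

Excess crust Δ = 52900 m − 35600 m = 17300 m, split between elevation h and root r with h + r = Δ.
Airy balance ρ_c h = (ρ_m − ρ_c) r gives r = h ρ_c/(ρ_m − ρ_c), so h (1 + ρ_c/(ρ_m − ρ_c)) = Δ, i.e. h = Δ (ρ_m − ρ_c)/ρ_m.
h = 17300 m × 690/3350 = 3560 m.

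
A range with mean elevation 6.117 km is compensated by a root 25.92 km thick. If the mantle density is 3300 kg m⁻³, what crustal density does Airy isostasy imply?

2670 kg m⁻³

ρ_c h = (ρ_m − ρ_c) r → ρ_c (h + r) = ρ_m r → ρ_c = ρ_m r / (h + r).
ρ_c = 3300 × 25.92 km / (6.117 km + 25.92 km) = 2670 kg m⁻³.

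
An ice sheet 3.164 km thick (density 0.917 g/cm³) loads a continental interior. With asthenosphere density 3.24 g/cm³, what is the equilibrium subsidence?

Balancing pressure at the compensation depth: the ice load ρ_ice t is balanced by mantle displaced below, ρ_m s.
s = t ρ_ice / ρ_m = 3.164 km × 0.917/3.24 = 0.895 km.

0.895 km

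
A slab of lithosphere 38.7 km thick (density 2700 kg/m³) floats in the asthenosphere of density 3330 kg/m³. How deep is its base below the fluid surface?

31.4 km

Draft d = t ρ_obj/ρ_fluid = 38.7 km × 2700/3330 = 31.4 km.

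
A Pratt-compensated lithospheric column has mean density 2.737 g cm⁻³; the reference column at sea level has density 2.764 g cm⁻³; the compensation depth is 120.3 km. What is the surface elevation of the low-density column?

1.19 km

ρ_ref D = ρ (D + h) → h = D (ρ_ref − ρ)/ρ.
h = 120.3 km × (2.764 − 2.737)/2.737 = 1.19 km.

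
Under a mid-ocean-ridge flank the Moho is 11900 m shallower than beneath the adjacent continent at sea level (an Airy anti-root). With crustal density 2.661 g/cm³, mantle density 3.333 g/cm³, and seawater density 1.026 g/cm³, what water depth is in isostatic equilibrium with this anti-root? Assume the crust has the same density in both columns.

4890 m

Replacing a thickness d of crust by seawater at the top must be balanced by replacing crust with mantle at the base: d (ρ_c − ρ_w) = a (ρ_m − ρ_c).
d = a (ρ_m − ρ_c)/(ρ_c − ρ_w) = 11900 m × 0.672/1.635 = 4890 m.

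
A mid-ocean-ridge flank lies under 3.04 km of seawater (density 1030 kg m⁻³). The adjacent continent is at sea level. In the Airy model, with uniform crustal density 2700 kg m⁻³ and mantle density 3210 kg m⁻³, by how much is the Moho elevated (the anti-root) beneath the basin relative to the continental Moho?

9.95 km

By Archimedes' principle applied to the lithosphere: replacing crust with seawater at the top is compensated by replacing crust with mantle at the base: d (ρ_c − ρ_w) = a (ρ_m − ρ_c).
a = d (ρ_c − ρ_w)/(ρ_m − ρ_c) = 3.04 km × 1670/510 = 9.95 km.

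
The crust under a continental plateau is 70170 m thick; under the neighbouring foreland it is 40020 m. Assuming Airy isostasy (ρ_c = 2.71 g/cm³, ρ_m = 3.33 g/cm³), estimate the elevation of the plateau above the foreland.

5610 m

Excess crust Δ = 70170 m − 40020 m = 30150 m, split between elevation h and root r with h + r = Δ.
Airy balance ρ_c h = (ρ_m − ρ_c) r gives r = h ρ_c/(ρ_m − ρ_c), so h (1 + ρ_c/(ρ_m − ρ_c)) = Δ, i.e. h = Δ (ρ_m − ρ_c)/ρ_m.
h = 30150 m × 0.62/3.33 = 5610 m.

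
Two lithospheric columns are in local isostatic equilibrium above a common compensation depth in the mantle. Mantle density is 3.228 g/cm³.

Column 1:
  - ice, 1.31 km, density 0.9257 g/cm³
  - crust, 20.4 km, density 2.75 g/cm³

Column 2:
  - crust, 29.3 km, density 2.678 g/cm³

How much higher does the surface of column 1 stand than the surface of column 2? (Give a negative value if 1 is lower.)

For any compensation level in the mantle, the mantle terms cancel and isostasy reduces to e = (Σt_1 − Σt_2) − (Σ(ρt)_1 − Σ(ρt)_2) / ρ_m.
Σt_1 = 21.71 km; Σt_2 = 29.3 km; Σ(ρt)_1 = 57.312667; Σ(ρt)_2 = 78.4654 (in km·g/cm³).
e = (21.71 − 29.3) − (57.312667 − 78.4654) / 3.228 = −1.04 km.

−1.04 km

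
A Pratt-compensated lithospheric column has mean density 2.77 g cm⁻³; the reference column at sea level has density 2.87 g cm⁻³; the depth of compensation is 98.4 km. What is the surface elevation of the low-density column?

3.55 km

ρ_ref D = ρ (D + h) → h = D (ρ_ref − ρ)/ρ.
h = 98.4 km × (2.87 − 2.77)/2.77 = 3.55 km.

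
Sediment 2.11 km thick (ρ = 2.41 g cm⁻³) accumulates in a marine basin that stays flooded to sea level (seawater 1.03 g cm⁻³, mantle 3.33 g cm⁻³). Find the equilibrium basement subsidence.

1.27 km

Submarine loading: the sediment displaces seawater, and the subsidence is in turn flooded, so s (ρ_m − ρ_w) = t (ρ_sed − ρ_w).
s = 2.11 km × (2.41 − 1.03) / (3.33 − 1.03) = 1.27 km.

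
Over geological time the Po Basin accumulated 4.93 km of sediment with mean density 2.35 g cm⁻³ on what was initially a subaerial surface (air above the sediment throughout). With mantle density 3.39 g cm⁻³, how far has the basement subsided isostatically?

3.42 km

Subaerial load: s = t ρ_sed / ρ_m = 4.93 km × 2.35/3.39 = 3.42 km.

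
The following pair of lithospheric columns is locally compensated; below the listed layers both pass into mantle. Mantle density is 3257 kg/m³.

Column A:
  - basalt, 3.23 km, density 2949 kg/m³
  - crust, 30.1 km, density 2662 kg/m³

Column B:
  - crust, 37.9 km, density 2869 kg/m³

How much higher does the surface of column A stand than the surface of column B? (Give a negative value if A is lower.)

1.29 km

For any compensation level in the mantle, the mantle terms cancel and isostasy reduces to e = (Σt_A − Σt_B) − (Σ(ρt)_A − Σ(ρt)_B) / ρ_m.
Σt_A = 33.33 km; Σt_B = 37.9 km; Σ(ρt)_A = 89651.47; Σ(ρt)_B = 108735.1 (in km·kg/m³).
e = (33.33 − 37.9) − (89651.47 − 108735.1) / 3257 = 1.29 km.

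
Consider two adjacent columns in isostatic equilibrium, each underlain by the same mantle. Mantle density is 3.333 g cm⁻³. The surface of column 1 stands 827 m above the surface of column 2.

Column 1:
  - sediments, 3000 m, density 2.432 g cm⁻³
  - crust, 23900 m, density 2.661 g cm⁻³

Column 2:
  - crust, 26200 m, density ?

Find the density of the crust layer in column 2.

Take the compensation level at the base of the deeper column (depth z_c below the surface of column 1) and equate Σ ρ_i t_i down to z_c; mantle fills any gap and the z_c terms cancel.
Column 1: 3000×2.432 + 23900×2.661 + (z_c − 26900)×3.333
Column 2: 827×0 + 26200×ρ + (z_c − 827 − 26200)×3.333
The z_c×3.333 term appears on both sides and cancels. Collect the known terms of each column as K = Σ(ρt)_known − 3.333 × (depth of known layers): K_1 = 70893.9 − 3.333×26900 = −18763.8; K_2 = 0 − 3.333×(827 + 26200) = −90080.991.
Balance: K_1 = K_2 + 26200×ρ, so ρ = (K_1 − K_2)/26200 = 71317.2/26200 = 2.72 g cm⁻³.

2.72 g cm⁻³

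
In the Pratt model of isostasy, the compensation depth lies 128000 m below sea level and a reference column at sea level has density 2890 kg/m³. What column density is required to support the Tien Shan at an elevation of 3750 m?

2810 kg/m³

Pratt balance: ρ_ref D = ρ (D + h).
ρ = ρ_ref D/(D + h) = 2890 × 128000 m/(128000 m + 3750 m) = 2810 kg/m³.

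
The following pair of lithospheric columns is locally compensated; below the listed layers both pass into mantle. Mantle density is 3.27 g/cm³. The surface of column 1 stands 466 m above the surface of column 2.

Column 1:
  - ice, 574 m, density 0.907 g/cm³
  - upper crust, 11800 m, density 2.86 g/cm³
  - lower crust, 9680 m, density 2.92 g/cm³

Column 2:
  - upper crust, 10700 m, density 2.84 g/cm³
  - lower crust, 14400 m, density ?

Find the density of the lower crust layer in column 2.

3.03 g/cm³

Take the compensation level at the base of the deeper column (depth z_c below the surface of column 1) and equate Σ ρ_i t_i down to z_c; mantle fills any gap and the z_c terms cancel.
Column 1: 574×0.907 + 11800×2.86 + 9680×2.92 + (z_c − 22054)×3.27
Column 2: 466×0 + 10700×2.84 + 14400×ρ + (z_c − 466 − 25100)×3.27
The z_c×3.27 term appears on both sides and cancels. Collect the known terms of each column as K = Σ(ρt)_known − 3.27 × (depth of known layers): K_1 = 62534.218 − 3.27×22054 = −9582.362; K_2 = 30388 − 3.27×(466 + 25100) = −53212.82.
Balance: K_1 = K_2 + 14400×ρ, so ρ = (K_1 − K_2)/14400 = 43630.5/14400 = 3.03 g/cm³.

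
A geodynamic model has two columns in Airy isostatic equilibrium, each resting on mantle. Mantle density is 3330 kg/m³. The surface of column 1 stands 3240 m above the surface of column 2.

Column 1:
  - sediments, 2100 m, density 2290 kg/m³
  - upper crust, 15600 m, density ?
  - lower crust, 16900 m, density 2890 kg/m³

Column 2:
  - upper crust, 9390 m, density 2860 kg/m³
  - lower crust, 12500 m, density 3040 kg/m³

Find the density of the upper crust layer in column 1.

2740 kg/m³

Take the compensation level at the base of the deeper column (depth z_c below the surface of column 1) and equate Σ ρ_i t_i down to z_c; mantle fills any gap and the z_c terms cancel.
Column 1: 2100×2290 + 15600×ρ + 16900×2890 + (z_c − 34600)×3330
Column 2: 3240×0 + 9390×2860 + 12500×3040 + (z_c − 3240 − 21890)×3330
The z_c×3330 term appears on both sides and cancels. Collect the known terms of each column as K = Σ(ρt)_known − 3330 × (depth of known layers): K_1 = 53650000 − 3330×34600 = −61568000; K_2 = 64855400 − 3330×(3240 + 21890) = −18827500.
Balance: K_1 + 15600×ρ = K_2, so ρ = (K_2 − K_1)/15600 = 42740500/15600 = 2740 kg/m³.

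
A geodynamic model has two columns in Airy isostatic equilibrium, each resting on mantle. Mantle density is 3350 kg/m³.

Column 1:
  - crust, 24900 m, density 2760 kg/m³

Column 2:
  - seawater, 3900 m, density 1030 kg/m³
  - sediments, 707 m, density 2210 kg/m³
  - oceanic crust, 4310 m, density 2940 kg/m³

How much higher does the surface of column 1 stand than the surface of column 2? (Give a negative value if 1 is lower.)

For any compensation level in the mantle, the mantle terms cancel and isostasy reduces to e = (Σt_1 − Σt_2) − (Σ(ρt)_1 − Σ(ρt)_2) / ρ_m.
Σt_1 = 24900 m; Σt_2 = 8917 m; Σ(ρt)_1 = 68724000; Σ(ρt)_2 = 18250870 (in m·kg/m³).
e = (24900 − 8917) − (68724000 − 18250870) / 3350 = 916 m.

916 m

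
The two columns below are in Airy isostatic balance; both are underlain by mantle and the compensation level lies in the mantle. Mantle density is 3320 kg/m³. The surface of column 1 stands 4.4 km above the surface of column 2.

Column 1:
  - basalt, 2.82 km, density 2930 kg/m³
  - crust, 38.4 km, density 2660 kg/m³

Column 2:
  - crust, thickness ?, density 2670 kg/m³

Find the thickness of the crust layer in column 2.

18.2 km

Take the compensation level at the base of the deeper column (depth z_c below the surface of column 1) and equate Σ ρ_i t_i down to z_c; mantle fills any gap and the z_c terms cancel.
Column 1: 2.82×2930 + 38.4×2660 + (z_c − 41.22)×3320
Column 2: 4.4×0 + x×2670 + (z_c − 4.4 − 0 − x)×3320
The z_c×3320 term appears on both sides and cancels. Collect the known terms of each column as K = Σ(ρt)_known − 3320 × (depth of known layers): K_1 = 110406.6 − 3320×41.22 = −26443.8; K_2 = 0 − 3320×(4.4 + 0) = −14608.
Balance: K_1 = K_2 − x×(3320 − 2670), so x = (K_2 − K_1)/(3320 − 2670) = 11835.8/650 = 18.2 km.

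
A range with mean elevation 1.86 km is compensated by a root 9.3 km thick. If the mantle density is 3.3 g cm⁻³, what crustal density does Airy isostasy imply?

2.75 g cm⁻³

ρ_c h = (ρ_m − ρ_c) r → ρ_c (h + r) = ρ_m r → ρ_c = ρ_m r / (h + r).
ρ_c = 3.3 × 9.3 km / (1.86 km + 9.3 km) = 2.75 g cm⁻³.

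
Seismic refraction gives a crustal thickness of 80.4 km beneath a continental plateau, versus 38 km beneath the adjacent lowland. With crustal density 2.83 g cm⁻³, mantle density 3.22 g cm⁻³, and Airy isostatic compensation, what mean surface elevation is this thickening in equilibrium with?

5.14 km

Excess crust Δ = 80.4 km − 38 km = 42.4 km, split between elevation h and root r with h + r = Δ.
Airy balance ρ_c h = (ρ_m − ρ_c) r gives r = h ρ_c/(ρ_m − ρ_c), so h (1 + ρ_c/(ρ_m − ρ_c)) = Δ, i.e. h = Δ (ρ_m − ρ_c)/ρ_m.
h = 42.4 km × 0.39/3.22 = 5.14 km.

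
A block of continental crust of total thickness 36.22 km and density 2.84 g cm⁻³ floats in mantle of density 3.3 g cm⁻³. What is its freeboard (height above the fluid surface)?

5.05 km

Floating equilibrium: submerged depth d = t ρ_obj/ρ_fluid = 36.22 km × 2.84/3.3 = 31.17 km.
Freeboard = t − d = 36.22 km − 31.17 km = 5.05 km.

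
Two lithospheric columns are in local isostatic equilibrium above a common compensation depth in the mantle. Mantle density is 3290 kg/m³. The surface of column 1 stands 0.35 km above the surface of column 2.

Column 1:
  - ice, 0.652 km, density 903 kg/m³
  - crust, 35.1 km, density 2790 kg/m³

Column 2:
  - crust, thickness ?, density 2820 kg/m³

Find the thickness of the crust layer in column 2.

38.2 km

Take the compensation level at the base of the deeper column (depth z_c below the surface of column 1) and equate Σ ρ_i t_i down to z_c; mantle fills any gap and the z_c terms cancel.
Column 1: 0.652×903 + 35.1×2790 + (z_c − 35.752)×3290
Column 2: 0.35×0 + x×2820 + (z_c − 0.35 − 0 − x)×3290
The z_c×3290 term appears on both sides and cancels. Collect the known terms of each column as K = Σ(ρt)_known − 3290 × (depth of known layers): K_1 = 98517.756 − 3290×35.752 = −19106.324; K_2 = 0 − 3290×(0.35 + 0) = −1151.5.
Balance: K_1 = K_2 − x×(3290 − 2820), so x = (K_2 − K_1)/(3290 − 2820) = 17954.8/470 = 38.2 km.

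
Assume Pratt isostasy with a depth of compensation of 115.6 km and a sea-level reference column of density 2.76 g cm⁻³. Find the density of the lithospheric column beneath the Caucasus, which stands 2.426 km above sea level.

Pratt balance: ρ_ref D = ρ (D + h).
ρ = ρ_ref D/(D + h) = 2.76 × 115.6 km/(115.6 km + 2.426 km) = 2.7 g cm⁻³.

2.7 g cm⁻³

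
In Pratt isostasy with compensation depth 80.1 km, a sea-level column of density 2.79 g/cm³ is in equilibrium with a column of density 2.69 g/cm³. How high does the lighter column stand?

ρ_ref D = ρ (D + h) → h = D (ρ_ref − ρ)/ρ.
h = 80.1 km × (2.79 − 2.69)/2.69 = 2.98 km.

2.98 km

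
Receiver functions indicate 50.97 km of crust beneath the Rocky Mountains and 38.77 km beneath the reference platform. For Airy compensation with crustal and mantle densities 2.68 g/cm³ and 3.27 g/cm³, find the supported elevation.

2.2 km

Excess crust Δ = 50.97 km − 38.77 km = 12.2 km, split between elevation h and root r with h + r = Δ.
Airy balance ρ_c h = (ρ_m − ρ_c) r gives r = h ρ_c/(ρ_m − ρ_c), so h (1 + ρ_c/(ρ_m − ρ_c)) = Δ, i.e. h = Δ (ρ_m − ρ_c)/ρ_m.
h = 12.2 km × 0.59/3.27 = 2.2 km.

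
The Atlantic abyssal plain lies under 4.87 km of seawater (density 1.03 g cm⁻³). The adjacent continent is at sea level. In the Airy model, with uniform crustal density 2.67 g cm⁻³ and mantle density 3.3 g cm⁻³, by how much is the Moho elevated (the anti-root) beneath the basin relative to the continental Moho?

Isostatic balance requires: replacing crust with seawater at the top is compensated by replacing crust with mantle at the base: d (ρ_c − ρ_w) = a (ρ_m − ρ_c).
a = d (ρ_c − ρ_w)/(ρ_m − ρ_c) = 4.87 km × 1.64/0.63 = 12.7 km.

12.7 km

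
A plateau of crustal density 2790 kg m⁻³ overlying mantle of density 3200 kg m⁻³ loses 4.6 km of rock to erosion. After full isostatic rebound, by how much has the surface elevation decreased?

0.589 km

Rebound u = e ρ_c/ρ_m = 4.6 km × 2790/3200 = 4.011 km.
Net surface drop = e − u = 4.6 km − 4.011 km = e (ρ_m − ρ_c)/ρ_m = 0.589 km.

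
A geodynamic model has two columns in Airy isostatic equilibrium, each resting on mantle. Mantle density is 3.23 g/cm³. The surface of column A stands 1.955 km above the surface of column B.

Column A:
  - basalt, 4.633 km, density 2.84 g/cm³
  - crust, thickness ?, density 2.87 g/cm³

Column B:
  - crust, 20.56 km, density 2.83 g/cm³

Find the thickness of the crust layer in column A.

35.4 km

Take the compensation level at the base of the deeper column (depth z_c below the surface of column A) and equate Σ ρ_i t_i down to z_c; mantle fills any gap and the z_c terms cancel.
Column A: 4.633×2.84 + x×2.87 + (z_c − 4.633 − x)×3.23
Column B: 1.955×0 + 20.56×2.83 + (z_c − 1.955 − 20.56)×3.23
The z_c×3.23 term appears on both sides and cancels. Collect the known terms of each column as K = Σ(ρt)_known − 3.23 × (depth of known layers): K_A = 13.15772 − 3.23×4.633 = −1.80687; K_B = 58.1848 − 3.23×(1.955 + 20.56) = −14.53865.
Balance: K_A − x×(3.23 − 2.87) = K_B, so x = (K_A − K_B)/(3.23 − 2.87) = 12.7318/0.36 = 35.4 km.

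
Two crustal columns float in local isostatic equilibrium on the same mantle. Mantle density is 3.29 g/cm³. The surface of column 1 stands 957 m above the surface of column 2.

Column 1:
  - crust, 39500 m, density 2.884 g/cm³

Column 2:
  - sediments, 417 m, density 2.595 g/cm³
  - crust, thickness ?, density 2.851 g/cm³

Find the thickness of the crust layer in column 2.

28700 m

Take the compensation level at the base of the deeper column (depth z_c below the surface of column 1) and equate Σ ρ_i t_i down to z_c; mantle fills any gap and the z_c terms cancel.
Column 1: 39500×2.884 + (z_c − 39500)×3.29
Column 2: 957×0 + 417×2.595 + x×2.851 + (z_c − 957 − 417 − x)×3.29
The z_c×3.29 term appears on both sides and cancels. Collect the known terms of each column as K = Σ(ρt)_known − 3.29 × (depth of known layers): K_1 = 113918 − 3.29×39500 = −16037; K_2 = 1082.115 − 3.29×(957 + 417) = −3438.345.
Balance: K_1 = K_2 − x×(3.29 − 2.851), so x = (K_2 − K_1)/(3.29 − 2.851) = 12598.7/0.439 = 28700 m.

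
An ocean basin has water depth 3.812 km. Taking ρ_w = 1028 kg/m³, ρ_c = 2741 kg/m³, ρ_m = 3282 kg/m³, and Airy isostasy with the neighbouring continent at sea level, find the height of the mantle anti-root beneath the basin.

12.1 km

In Airy isostatic equilibrium: replacing crust with seawater at the top is compensated by replacing crust with mantle at the base: d (ρ_c − ρ_w) = a (ρ_m − ρ_c).
a = d (ρ_c − ρ_w)/(ρ_m − ρ_c) = 3.812 km × 1713/541 = 12.1 km.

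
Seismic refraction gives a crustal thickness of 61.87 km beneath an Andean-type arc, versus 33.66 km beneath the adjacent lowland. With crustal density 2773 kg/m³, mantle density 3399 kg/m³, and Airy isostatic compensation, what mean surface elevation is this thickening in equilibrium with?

Excess crust Δ = 61.87 km − 33.66 km = 28.21 km, split between elevation h and root r with h + r = Δ.
Airy balance ρ_c h = (ρ_m − ρ_c) r gives r = h ρ_c/(ρ_m − ρ_c), so h (1 + ρ_c/(ρ_m − ρ_c)) = Δ, i.e. h = Δ (ρ_m − ρ_c)/ρ_m.
h = 28.21 km × 626/3399 = 5.2 km.

5.2 km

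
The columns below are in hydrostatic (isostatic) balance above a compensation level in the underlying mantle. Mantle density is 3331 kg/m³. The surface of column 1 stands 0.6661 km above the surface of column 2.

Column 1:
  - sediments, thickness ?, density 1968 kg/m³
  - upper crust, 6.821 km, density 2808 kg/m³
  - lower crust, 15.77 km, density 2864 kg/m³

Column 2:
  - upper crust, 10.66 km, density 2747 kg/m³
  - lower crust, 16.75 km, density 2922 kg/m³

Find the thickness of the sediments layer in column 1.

3.2 km

Take the compensation level at the base of the deeper column (depth z_c below the surface of column 1) and equate Σ ρ_i t_i down to z_c; mantle fills any gap and the z_c terms cancel.
Column 1: x×1968 + 6.821×2808 + 15.77×2864 + (z_c − 22.591 − x)×3331
Column 2: 0.6661×0 + 10.66×2747 + 16.75×2922 + (z_c − 0.6661 − 27.41)×3331
The z_c×3331 term appears on both sides and cancels. Collect the known terms of each column as K = Σ(ρt)_known − 3331 × (depth of known layers): K_1 = 64318.648 − 3331×22.591 = −10931.973; K_2 = 78226.52 − 3331×(0.6661 + 27.41) = −15294.9691.
Balance: K_1 − x×(3331 − 1968) = K_2, so x = (K_1 − K_2)/(3331 − 1968) = 4363/1363 = 3.2 km.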